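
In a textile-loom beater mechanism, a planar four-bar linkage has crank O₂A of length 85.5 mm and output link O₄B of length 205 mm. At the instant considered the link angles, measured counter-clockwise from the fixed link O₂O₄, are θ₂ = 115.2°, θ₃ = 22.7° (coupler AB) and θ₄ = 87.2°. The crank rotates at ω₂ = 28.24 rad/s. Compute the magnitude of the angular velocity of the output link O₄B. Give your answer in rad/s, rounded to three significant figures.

13.0

ω₂ = 28.24 rad/s
Differentiating the loop-closure r₂e^{iθ₂}+r₃e^{iθ₃}=r₁+r₄e^{iθ₄} gives r₂ω₂e^{iθ₂}+r₃ω₃e^{iθ₃}=r₄ω₄e^{iθ₄}.
Eliminating the other unknown: ω₄ = r₂ω₂ sin(θ₂−θ₃) / [r₄ sin(θ₄−θ₃)].
Numerator sine = +0.99905; denominator sine = +0.90259.
Result = 0.0855·28.24·(+0.99905) / (0.205·(+0.90259)) = +13.037 rad/s; magnitude 13.037 rad/s.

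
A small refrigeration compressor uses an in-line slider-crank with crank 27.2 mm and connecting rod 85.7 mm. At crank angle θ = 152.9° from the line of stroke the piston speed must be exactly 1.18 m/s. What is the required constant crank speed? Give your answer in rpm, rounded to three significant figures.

For an in-line slider-crank, |v_piston| = rω|sinθ|·[1 + r cosθ/√(L² − r² sin²θ)].
With r = 0.0272 m, L = 0.0857 m, θ = 152.9°: the bracketed kinematic factor |dx/dθ| = 0.0088527 m.
ω = v/|dx/dθ| = 1.18/0.0088527 = 133.29 rad/s.
N = 60ω/(2π) = 1272.8 rpm.

1270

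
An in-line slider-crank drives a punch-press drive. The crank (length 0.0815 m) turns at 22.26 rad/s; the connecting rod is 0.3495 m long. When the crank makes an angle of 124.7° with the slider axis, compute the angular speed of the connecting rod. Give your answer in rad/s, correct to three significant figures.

3.01

ω = 22.26 rad/s
The rod makes angle φ with the slider axis where L sinφ = r sinθ; differentiating, L cosφ·φ̇ = r ω cosθ.
L cosφ = √(L² − r² sin²θ) = 0.34302 m.
|ω_rod| = r ω |cosθ| / √(L² − r² sin²θ) = 0.0815·22.26·0.56928/0.34302 = 3.0109 rad/s.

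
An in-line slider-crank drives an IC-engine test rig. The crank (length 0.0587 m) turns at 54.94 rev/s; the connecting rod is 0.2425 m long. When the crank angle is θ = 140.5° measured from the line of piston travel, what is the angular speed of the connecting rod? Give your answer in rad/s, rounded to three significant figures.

ω = 345.2 rad/s (converted from 54.94 rev/s).
The rod makes angle φ with the slider axis where L sinφ = r sinθ; differentiating, L cosφ·φ̇ = r ω cosθ.
L cosφ = √(L² − r² sin²θ) = 0.23961 m.
|ω_rod| = r ω |cosθ| / √(L² − r² sin²θ) = 0.0587·345.2·0.77162/0.23961 = 65.255 rad/s.

65.3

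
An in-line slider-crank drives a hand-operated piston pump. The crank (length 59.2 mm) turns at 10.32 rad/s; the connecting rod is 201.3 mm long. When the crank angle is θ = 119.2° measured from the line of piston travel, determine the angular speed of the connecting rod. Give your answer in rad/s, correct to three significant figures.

ω = 10.32 rad/s
The rod makes angle φ with the slider axis where L sinφ = r sinθ; differentiating, L cosφ·φ̇ = r ω cosθ.
L cosφ = √(L² − r² sin²θ) = 0.19455 m.
|ω_rod| = r ω |cosθ| / √(L² − r² sin²θ) = 0.0592·10.32·0.48786/0.19455 = 1.532 rad/s.

1.53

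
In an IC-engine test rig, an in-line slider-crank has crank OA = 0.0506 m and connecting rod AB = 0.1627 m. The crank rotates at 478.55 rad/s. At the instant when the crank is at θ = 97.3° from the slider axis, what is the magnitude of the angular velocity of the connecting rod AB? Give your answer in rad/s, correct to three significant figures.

ω = 478.6 rad/s
The rod makes angle φ with the slider axis where L sinφ = r sinθ; differentiating, L cosφ·φ̇ = r ω cosθ.
L cosφ = √(L² − r² sin²θ) = 0.15477 m.
|ω_rod| = r ω |cosθ| / √(L² − r² sin²θ) = 0.0506·478.6·0.12706/0.15477 = 19.881 rad/s.

19.9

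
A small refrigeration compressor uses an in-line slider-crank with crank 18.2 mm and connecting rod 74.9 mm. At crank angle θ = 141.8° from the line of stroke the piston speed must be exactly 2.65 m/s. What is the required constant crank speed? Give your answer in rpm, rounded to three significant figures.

For an in-line slider-crank, |v_piston| = rω|sinθ|·[1 + r cosθ/√(L² − r² sin²θ)].
With r = 0.0182 m, L = 0.0749 m, θ = 141.8°: the bracketed kinematic factor |dx/dθ| = 0.0090811 m.
ω = v/|dx/dθ| = 2.65/0.0090811 = 291.81 rad/s.
N = 60ω/(2π) = 2786.6 rpm.

2790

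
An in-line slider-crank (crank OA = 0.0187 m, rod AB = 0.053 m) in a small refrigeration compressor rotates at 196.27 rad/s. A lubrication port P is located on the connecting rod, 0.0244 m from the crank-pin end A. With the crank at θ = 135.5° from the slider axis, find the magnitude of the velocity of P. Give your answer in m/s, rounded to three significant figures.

2.67

ω = 196.3 rad/s.  Crank-pin speed |V_A| = rω = 3.6702 m/s, perpendicular to OA.
Rod angle: sinφ = −(r/L) sinθ ⇒ φ = -14.318°; ω_rod = −rω cosθ/√(L²−r²sin²θ) = +50.976 rad/s.
V_P = V_A + ω_rod × AP, with AP = 0.0244 m along the rod.
Components: V_Px = −rω sinθ − a·ω_rod·sinφ = -2.2649 m/s;  V_Py = rω cosθ + a·ω_rod·cosφ = -1.4126 m/s.
|V_P| = √(V_Px² + V_Py²) = 2.6693 m/s.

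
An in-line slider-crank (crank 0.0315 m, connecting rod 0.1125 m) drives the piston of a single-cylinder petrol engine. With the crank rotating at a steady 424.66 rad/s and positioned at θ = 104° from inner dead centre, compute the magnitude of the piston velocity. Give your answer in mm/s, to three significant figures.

12100

ω = 424.7 rad/s
For an in-line slider-crank, x = r cosθ + √(L² − r² sin²θ), so v = −rω sinθ·[1 + r cosθ/√(L² − r² sin²θ)].
With r = 0.0315 m, L = 0.1125 m, θ = 104°: √(L² − r² sin²θ) = 0.10827 m.
v = −0.0315·424.7·0.97030·[1 + 0.0315·-0.24192/0.10827] = -12.066 m/s.
|v| = 12.066 m/s = 12066 mm/s.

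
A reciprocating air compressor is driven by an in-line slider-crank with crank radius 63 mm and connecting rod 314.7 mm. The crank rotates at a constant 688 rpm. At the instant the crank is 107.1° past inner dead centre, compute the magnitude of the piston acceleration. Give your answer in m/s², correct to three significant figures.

ω = 2π·688/60 = 72.05 rad/s
x(θ) = r cosθ + √(L² − r² sin²θ); with ω constant, a = ω²·d²x/dθ².
d²x/dθ² = −r cosθ − r²(cos2θ)/√u − r⁴ sin²2θ/(4u^{3/2}),  u = L² − r² sin²θ = 0.0954102 m².
Substituting r = 0.063 m, L = 0.3147 m, θ = 107.1°: d²x/dθ² = +0.02911 m.
a = ω²·d²x/dθ² = (72.05)²·(+0.02911) = +151.1 m/s²;  |a| = 151.1 m/s².

151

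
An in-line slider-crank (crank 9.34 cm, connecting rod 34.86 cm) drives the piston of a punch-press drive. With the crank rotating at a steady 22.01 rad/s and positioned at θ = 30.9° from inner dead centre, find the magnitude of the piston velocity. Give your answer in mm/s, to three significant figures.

1300

ω = 22.01 rad/s
For an in-line slider-crank, x = r cosθ + √(L² − r² sin²θ), so v = −rω sinθ·[1 + r cosθ/√(L² − r² sin²θ)].
With r = 0.0934 m, L = 0.3486 m, θ = 30.9°: √(L² − r² sin²θ) = 0.34528 m.
v = −0.0934·22.01·0.51354·[1 + 0.0934·0.85806/0.34528] = -1.3007 m/s.
|v| = 1.3007 m/s = 1300.7 mm/s.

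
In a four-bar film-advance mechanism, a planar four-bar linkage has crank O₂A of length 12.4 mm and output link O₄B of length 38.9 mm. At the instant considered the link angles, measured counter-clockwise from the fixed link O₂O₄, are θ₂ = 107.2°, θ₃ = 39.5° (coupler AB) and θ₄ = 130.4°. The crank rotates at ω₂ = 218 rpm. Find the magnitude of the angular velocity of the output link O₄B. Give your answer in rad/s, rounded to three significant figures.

6.73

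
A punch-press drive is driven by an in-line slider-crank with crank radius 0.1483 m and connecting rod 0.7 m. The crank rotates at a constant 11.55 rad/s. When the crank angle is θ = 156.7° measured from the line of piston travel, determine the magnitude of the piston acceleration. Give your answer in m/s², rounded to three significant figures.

ω = 11.55 rad/s
x(θ) = r cosθ + √(L² − r² sin²θ); with ω constant, a = ω²·d²x/dθ².
d²x/dθ² = −r cosθ − r²(cos2θ)/√u − r⁴ sin²2θ/(4u^{3/2}),  u = L² − r² sin²θ = 0.486559 m².
Substituting r = 0.1483 m, L = 0.7 m, θ = 156.7°: d²x/dθ² = +0.11435 m.
a = ω²·d²x/dθ² = (11.55)²·(+0.11435) = +15.255 m/s²;  |a| = 15.255 m/s².

15.3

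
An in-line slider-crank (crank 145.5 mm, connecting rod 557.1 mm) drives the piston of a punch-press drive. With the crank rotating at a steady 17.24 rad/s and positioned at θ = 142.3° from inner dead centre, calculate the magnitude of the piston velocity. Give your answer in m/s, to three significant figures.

1.21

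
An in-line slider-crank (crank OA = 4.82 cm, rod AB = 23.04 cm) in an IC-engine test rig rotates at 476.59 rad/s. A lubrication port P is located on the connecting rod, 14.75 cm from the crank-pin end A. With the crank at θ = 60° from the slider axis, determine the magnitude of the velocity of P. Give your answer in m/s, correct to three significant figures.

21.6

ω = 476.6 rad/s.  Crank-pin speed |V_A| = rω = 22.972 m/s, perpendicular to OA.
Rod angle: sinφ = −(r/L) sinθ ⇒ φ = -10.438°; ω_rod = −rω cosθ/√(L²−r²sin²θ) = -50.691 rad/s.
V_P = V_A + ω_rod × AP, with AP = 0.1475 m along the rod.
Components: V_Px = −rω sinθ − a·ω_rod·sinφ = -21.249 m/s;  V_Py = rω cosθ + a·ω_rod·cosφ = +4.1327 m/s.
|V_P| = √(V_Px² + V_Py²) = 21.647 m/s.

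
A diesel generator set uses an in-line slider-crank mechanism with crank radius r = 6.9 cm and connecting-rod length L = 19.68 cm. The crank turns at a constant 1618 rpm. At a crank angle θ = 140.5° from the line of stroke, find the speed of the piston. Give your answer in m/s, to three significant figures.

5.37

ω = 2π·1618/60 = 169.4 rad/s
For an in-line slider-crank, x = r cosθ + √(L² − r² sin²θ), so v = −rω sinθ·[1 + r cosθ/√(L² − r² sin²θ)].
With r = 0.069 m, L = 0.1968 m, θ = 140.5°: √(L² − r² sin²θ) = 0.19184 m.
v = −0.069·169.4·0.63608·[1 + 0.069·-0.77162/0.19184] = -5.3726 m/s.
|v| = 5.3726 m/s.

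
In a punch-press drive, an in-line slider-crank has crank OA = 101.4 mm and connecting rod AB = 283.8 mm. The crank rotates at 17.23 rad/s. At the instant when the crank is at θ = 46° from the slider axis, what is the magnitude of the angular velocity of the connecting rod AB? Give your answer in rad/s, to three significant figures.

ω = 17.23 rad/s
The rod makes angle φ with the slider axis where L sinφ = r sinθ; differentiating, L cosφ·φ̇ = r ω cosθ.
L cosφ = √(L² − r² sin²θ) = 0.27427 m.
|ω_rod| = r ω |cosθ| / √(L² − r² sin²θ) = 0.1014·17.23·0.69466/0.27427 = 4.4251 rad/s.

4.43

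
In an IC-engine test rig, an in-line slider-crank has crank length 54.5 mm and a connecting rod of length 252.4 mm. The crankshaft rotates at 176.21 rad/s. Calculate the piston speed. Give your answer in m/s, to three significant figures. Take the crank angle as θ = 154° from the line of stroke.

ω = 176.2 rad/s
For an in-line slider-crank, x = r cosθ + √(L² − r² sin²θ), so v = −rω sinθ·[1 + r cosθ/√(L² − r² sin²θ)].
With r = 0.0545 m, L = 0.2524 m, θ = 154°: √(L² − r² sin²θ) = 0.25127 m.
v = −0.0545·176.2·0.43837·[1 + 0.0545·-0.89879/0.25127] = -3.3892 m/s.
|v| = 3.3892 m/s.

3.39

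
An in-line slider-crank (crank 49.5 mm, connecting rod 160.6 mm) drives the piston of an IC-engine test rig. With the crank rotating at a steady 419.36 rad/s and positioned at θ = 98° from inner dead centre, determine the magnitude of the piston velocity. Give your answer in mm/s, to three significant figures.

19600

ω = 419.4 rad/s
For an in-line slider-crank, x = r cosθ + √(L² − r² sin²θ), so v = −rω sinθ·[1 + r cosθ/√(L² − r² sin²θ)].
With r = 0.0495 m, L = 0.1606 m, θ = 98°: √(L² − r² sin²θ) = 0.15294 m.
v = −0.0495·419.4·0.99027·[1 + 0.0495·-0.13917/0.15294] = -19.63 m/s.
|v| = 19.63 m/s = 19630 mm/s.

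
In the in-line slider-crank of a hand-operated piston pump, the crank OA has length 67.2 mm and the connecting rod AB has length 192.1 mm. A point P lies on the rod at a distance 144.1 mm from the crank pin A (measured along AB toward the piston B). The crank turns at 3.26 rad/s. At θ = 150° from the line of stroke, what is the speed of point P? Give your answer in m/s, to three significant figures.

0.0967

ω = 3.26 rad/s.  Crank-pin speed |V_A| = rω = 0.21907 m/s, perpendicular to OA.
Rod angle: sinφ = −(r/L) sinθ ⇒ φ = -10.073°; ω_rod = −rω cosθ/√(L²−r²sin²θ) = +1.0031 rad/s.
V_P = V_A + ω_rod × AP, with AP = 0.1441 m along the rod.
Components: V_Px = −rω sinθ − a·ω_rod·sinφ = -0.084254 m/s;  V_Py = rω cosθ + a·ω_rod·cosφ = -0.047406 m/s.
|V_P| = √(V_Px² + V_Py²) = 0.096675 m/s.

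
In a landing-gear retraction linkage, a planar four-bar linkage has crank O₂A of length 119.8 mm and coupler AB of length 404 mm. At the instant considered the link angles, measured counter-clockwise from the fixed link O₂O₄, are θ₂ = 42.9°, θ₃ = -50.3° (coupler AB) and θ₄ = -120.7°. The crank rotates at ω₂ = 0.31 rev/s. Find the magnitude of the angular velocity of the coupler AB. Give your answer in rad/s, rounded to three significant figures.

0.173

ω₂ = 1.948 rad/s (from 0.31 rev/s).
Differentiating the loop-closure r₂e^{iθ₂}+r₃e^{iθ₃}=r₁+r₄e^{iθ₄} gives r₂ω₂e^{iθ₂}+r₃ω₃e^{iθ₃}=r₄ω₄e^{iθ₄}.
Eliminating the other unknown: ω₃ = r₂ω₂ sin(θ₄−θ₂) / [r₃ sin(θ₃−θ₄)].
Numerator sine = -0.28234; denominator sine = +0.94206.
Result = 0.1198·1.948·(-0.28234) / (0.404·(+0.94206)) = -0.17311 rad/s; magnitude 0.17311 rad/s.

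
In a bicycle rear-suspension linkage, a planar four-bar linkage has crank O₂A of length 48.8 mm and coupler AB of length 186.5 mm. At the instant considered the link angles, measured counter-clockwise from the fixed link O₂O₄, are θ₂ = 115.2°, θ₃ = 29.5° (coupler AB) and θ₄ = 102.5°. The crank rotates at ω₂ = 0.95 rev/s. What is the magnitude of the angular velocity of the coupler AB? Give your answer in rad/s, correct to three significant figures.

0.359

ω₂ = 5.969 rad/s (from 0.95 rev/s).
Differentiating the loop-closure r₂e^{iθ₂}+r₃e^{iθ₃}=r₁+r₄e^{iθ₄} gives r₂ω₂e^{iθ₂}+r₃ω₃e^{iθ₃}=r₄ω₄e^{iθ₄}.
Eliminating the other unknown: ω₃ = r₂ω₂ sin(θ₄−θ₂) / [r₃ sin(θ₃−θ₄)].
Numerator sine = -0.21985; denominator sine = -0.95630.
Result = 0.0488·5.969·(-0.21985) / (0.1865·(-0.95630)) = +0.35906 rad/s; magnitude 0.35906 rad/s.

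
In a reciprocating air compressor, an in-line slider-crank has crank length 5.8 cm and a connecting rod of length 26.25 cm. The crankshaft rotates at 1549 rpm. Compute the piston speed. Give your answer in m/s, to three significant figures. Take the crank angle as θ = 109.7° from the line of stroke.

8.18

ω = 2π·1549/60 = 162.2 rad/s
For an in-line slider-crank, x = r cosθ + √(L² − r² sin²θ), so v = −rω sinθ·[1 + r cosθ/√(L² − r² sin²θ)].
With r = 0.058 m, L = 0.2625 m, θ = 109.7°: √(L² − r² sin²θ) = 0.25676 m.
v = −0.058·162.2·0.94147·[1 + 0.058·-0.33710/0.25676] = -8.1831 m/s.
|v| = 8.1831 m/s.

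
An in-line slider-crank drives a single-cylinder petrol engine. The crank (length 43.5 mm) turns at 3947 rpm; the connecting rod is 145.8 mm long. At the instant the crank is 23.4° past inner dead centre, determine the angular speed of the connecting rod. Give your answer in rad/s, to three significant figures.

ω = 413.3 rad/s (converted from 3947 rpm).
The rod makes angle φ with the slider axis where L sinφ = r sinθ; differentiating, L cosφ·φ̇ = r ω cosθ.
L cosφ = √(L² − r² sin²θ) = 0.14477 m.
|ω_rod| = r ω |cosθ| / √(L² − r² sin²θ) = 0.0435·413.3·0.91775/0.14477 = 113.98 rad/s.

114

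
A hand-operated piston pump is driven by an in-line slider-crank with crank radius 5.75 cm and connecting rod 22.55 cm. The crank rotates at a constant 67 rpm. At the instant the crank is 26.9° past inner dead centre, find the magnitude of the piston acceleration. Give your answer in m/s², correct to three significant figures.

2.96

ω = 2π·67/60 = 7.016 rad/s
x(θ) = r cosθ + √(L² − r² sin²θ); with ω constant, a = ω²·d²x/dθ².
d²x/dθ² = −r cosθ − r²(cos2θ)/√u − r⁴ sin²2θ/(4u^{3/2}),  u = L² − r² sin²θ = 0.0501735 m².
Substituting r = 0.0575 m, L = 0.2255 m, θ = 26.9°: d²x/dθ² = -0.060154 m.
a = ω²·d²x/dθ² = (7.016)²·(-0.060154) = -2.9612 m/s²;  |a| = 2.9612 m/s².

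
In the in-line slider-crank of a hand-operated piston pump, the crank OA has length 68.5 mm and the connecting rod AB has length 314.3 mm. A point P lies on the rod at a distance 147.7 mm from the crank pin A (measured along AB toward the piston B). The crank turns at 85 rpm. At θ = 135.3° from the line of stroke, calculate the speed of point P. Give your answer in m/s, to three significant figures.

ω = 8.901 rad/s.  Crank-pin speed |V_A| = rω = 0.60973 m/s, perpendicular to OA.
Rod angle: sinφ = −(r/L) sinθ ⇒ φ = -8.818°; ω_rod = −rω cosθ/√(L²−r²sin²θ) = +1.3954 rad/s.
V_P = V_A + ω_rod × AP, with AP = 0.1477 m along the rod.
Components: V_Px = −rω sinθ − a·ω_rod·sinφ = -0.39729 m/s;  V_Py = rω cosθ + a·ω_rod·cosφ = -0.22973 m/s.
|V_P| = √(V_Px² + V_Py²) = 0.45892 m/s.

0.459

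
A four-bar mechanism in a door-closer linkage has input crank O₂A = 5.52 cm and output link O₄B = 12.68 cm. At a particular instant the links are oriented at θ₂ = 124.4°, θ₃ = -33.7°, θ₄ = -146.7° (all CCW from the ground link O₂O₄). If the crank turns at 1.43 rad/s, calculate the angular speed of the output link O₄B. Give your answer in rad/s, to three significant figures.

0.252

ω₂ = 1.43 rad/s
Differentiating the loop-closure r₂e^{iθ₂}+r₃e^{iθ₃}=r₁+r₄e^{iθ₄} gives r₂ω₂e^{iθ₂}+r₃ω₃e^{iθ₃}=r₄ω₄e^{iθ₄}.
Eliminating the other unknown: ω₄ = r₂ω₂ sin(θ₂−θ₃) / [r₄ sin(θ₄−θ₃)].
Numerator sine = +0.37299; denominator sine = -0.92050.
Result = 0.0552·1.43·(+0.37299) / (0.1268·(-0.92050)) = -0.25225 rad/s; magnitude 0.25225 rad/s.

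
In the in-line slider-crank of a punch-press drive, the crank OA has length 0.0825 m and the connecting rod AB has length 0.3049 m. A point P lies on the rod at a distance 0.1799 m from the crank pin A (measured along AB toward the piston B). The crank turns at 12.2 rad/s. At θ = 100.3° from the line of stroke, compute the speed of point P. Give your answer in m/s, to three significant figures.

0.964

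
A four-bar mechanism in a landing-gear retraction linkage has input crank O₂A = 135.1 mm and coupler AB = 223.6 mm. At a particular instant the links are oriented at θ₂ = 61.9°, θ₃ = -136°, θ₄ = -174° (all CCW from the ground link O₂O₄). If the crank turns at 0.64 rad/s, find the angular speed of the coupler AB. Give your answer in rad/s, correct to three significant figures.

0.520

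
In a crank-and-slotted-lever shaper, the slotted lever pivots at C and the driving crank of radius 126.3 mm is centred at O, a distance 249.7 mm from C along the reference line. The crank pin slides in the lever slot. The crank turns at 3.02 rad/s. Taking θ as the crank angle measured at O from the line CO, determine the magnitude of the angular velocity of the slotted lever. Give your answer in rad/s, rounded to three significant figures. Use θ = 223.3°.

ω = 3.02 rad/s
Crank pin A relative to C: A = (d + r cosθ, r sinθ); lever angle φ = atan2(r sinθ, d + r cosθ).
Differentiating tanφ: φ̇ = rω(d cosθ + r)/(d² + r² + 2dr cosθ).
d² + r² + 2dr cosθ = |CA|² = 0.0323981 m²;  d cosθ + r = -0.055425 m.
|ω_lever| = |0.1263·3.02·-0.055425| / 0.0323981 = 0.65252 rad/s.

0.653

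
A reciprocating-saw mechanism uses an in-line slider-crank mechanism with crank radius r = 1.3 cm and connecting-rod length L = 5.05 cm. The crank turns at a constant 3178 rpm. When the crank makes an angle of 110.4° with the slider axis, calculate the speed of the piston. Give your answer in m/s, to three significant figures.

ω = 2π·3178/60 = 332.8 rad/s
For an in-line slider-crank, x = r cosθ + √(L² − r² sin²θ), so v = −rω sinθ·[1 + r cosθ/√(L² − r² sin²θ)].
With r = 0.013 m, L = 0.0505 m, θ = 110.4°: √(L² − r² sin²θ) = 0.049008 m.
v = −0.013·332.8·0.93728·[1 + 0.013·-0.34857/0.049008] = -3.6801 m/s.
|v| = 3.6801 m/s.

3.68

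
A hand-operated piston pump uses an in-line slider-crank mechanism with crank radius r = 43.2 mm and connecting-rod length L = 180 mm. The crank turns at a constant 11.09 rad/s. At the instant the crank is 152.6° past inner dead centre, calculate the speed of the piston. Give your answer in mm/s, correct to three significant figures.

ω = 11.09 rad/s
For an in-line slider-crank, x = r cosθ + √(L² − r² sin²θ), so v = −rω sinθ·[1 + r cosθ/√(L² − r² sin²θ)].
With r = 0.0432 m, L = 0.18 m, θ = 152.6°: √(L² − r² sin²θ) = 0.1789 m.
v = −0.0432·11.09·0.46020·[1 + 0.0432·-0.88782/0.1789] = -0.17321 m/s.
|v| = 0.17321 m/s = 173.21 mm/s.

173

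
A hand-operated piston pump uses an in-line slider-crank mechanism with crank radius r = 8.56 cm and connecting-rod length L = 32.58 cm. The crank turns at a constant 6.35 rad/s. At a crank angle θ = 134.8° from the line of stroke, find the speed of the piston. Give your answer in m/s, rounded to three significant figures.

0.313

ω = 6.35 rad/s
For an in-line slider-crank, x = r cosθ + √(L² − r² sin²θ), so v = −rω sinθ·[1 + r cosθ/√(L² − r² sin²θ)].
With r = 0.0856 m, L = 0.3258 m, θ = 134.8°: √(L² − r² sin²θ) = 0.32009 m.
v = −0.0856·6.35·0.70957·[1 + 0.0856·-0.70463/0.32009] = -0.31301 m/s.
|v| = 0.31301 m/s.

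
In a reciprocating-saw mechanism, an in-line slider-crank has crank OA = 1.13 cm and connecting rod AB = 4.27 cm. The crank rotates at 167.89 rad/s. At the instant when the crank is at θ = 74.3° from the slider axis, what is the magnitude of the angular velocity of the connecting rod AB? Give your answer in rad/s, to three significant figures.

ω = 167.9 rad/s
The rod makes angle φ with the slider axis where L sinφ = r sinθ; differentiating, L cosφ·φ̇ = r ω cosθ.
L cosφ = √(L² − r² sin²θ) = 0.041291 m.
|ω_rod| = r ω |cosθ| / √(L² − r² sin²θ) = 0.0113·167.9·0.27060/0.041291 = 12.433 rad/s.

12.4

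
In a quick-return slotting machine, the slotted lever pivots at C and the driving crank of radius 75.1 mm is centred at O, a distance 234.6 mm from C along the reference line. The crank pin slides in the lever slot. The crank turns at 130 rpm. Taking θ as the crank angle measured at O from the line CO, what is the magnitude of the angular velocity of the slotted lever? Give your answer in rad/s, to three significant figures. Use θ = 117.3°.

0.746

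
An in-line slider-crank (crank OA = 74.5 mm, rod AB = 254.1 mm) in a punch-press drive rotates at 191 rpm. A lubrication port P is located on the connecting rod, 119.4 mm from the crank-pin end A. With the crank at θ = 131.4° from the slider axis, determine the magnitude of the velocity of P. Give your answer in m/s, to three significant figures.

1.14

ω = 20 rad/s.  Crank-pin speed |V_A| = rω = 1.4901 m/s, perpendicular to OA.
Rod angle: sinφ = −(r/L) sinθ ⇒ φ = -12.705°; ω_rod = −rω cosθ/√(L²−r²sin²θ) = +3.9754 rad/s.
V_P = V_A + ω_rod × AP, with AP = 0.1194 m along the rod.
Components: V_Px = −rω sinθ − a·ω_rod·sinφ = -1.0134 m/s;  V_Py = rω cosθ + a·ω_rod·cosφ = -0.52238 m/s.
|V_P| = √(V_Px² + V_Py²) = 1.1401 m/s.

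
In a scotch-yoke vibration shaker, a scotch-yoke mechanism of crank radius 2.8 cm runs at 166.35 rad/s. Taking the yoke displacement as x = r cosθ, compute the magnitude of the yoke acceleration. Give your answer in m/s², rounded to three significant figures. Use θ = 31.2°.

663

ω = 166.3 rad/s
x = r cosθ ⇒ ẍ = −rω² cosθ (ω constant).
|a| = rω²|cosθ| = 0.028·(166.3)²·|cos 31.2°| = 662.76 m/s².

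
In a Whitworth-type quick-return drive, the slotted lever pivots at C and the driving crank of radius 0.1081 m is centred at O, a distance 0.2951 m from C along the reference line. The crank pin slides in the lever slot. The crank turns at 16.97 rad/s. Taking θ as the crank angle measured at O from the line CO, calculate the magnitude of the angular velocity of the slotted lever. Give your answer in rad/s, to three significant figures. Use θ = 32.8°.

4.29

ω = 16.97 rad/s
Crank pin A relative to C: A = (d + r cosθ, r sinθ); lever angle φ = atan2(r sinθ, d + r cosθ).
Differentiating tanφ: φ̇ = rω(d cosθ + r)/(d² + r² + 2dr cosθ).
d² + r² + 2dr cosθ = |CA|² = 0.152398 m²;  d cosθ + r = +0.35615 m.
|ω_lever| = |0.1081·16.97·+0.35615| / 0.152398 = 4.2871 rad/s.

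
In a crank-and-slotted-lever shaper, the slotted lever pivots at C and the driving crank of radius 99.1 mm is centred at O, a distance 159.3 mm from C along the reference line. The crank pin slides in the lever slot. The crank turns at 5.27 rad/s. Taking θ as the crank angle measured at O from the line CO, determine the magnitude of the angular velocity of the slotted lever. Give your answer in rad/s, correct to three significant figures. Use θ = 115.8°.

0.725

ω = 5.27 rad/s
Crank pin A relative to C: A = (d + r cosθ, r sinθ); lever angle φ = atan2(r sinθ, d + r cosθ).
Differentiating tanφ: φ̇ = rω(d cosθ + r)/(d² + r² + 2dr cosθ).
d² + r² + 2dr cosθ = |CA|² = 0.0214556 m²;  d cosθ + r = +0.029768 m.
|ω_lever| = |0.0991·5.27·+0.029768| / 0.0214556 = 0.72458 rad/s.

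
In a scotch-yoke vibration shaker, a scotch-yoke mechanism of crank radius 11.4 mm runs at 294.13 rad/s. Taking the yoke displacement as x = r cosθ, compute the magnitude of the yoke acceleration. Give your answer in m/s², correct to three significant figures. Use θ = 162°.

938

ω = 294.1 rad/s
x = r cosθ ⇒ ẍ = −rω² cosθ (ω constant).
|a| = rω²|cosθ| = 0.0114·(294.1)²·|cos 162°| = 937.97 m/s².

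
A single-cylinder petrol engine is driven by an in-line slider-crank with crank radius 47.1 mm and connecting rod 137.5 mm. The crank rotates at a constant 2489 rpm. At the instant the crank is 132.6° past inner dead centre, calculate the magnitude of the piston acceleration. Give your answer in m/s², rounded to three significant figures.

ω = 2π·2489/60 = 260.6 rad/s
x(θ) = r cosθ + √(L² − r² sin²θ); with ω constant, a = ω²·d²x/dθ².
d²x/dθ² = −r cosθ − r²(cos2θ)/√u − r⁴ sin²2θ/(4u^{3/2}),  u = L² − r² sin²θ = 0.0177042 m².
Substituting r = 0.0471 m, L = 0.1375 m, θ = 132.6°: d²x/dθ² = +0.032757 m.
a = ω²·d²x/dθ² = (260.6)²·(+0.032757) = +2225.4 m/s²;  |a| = 2225.4 m/s².

2230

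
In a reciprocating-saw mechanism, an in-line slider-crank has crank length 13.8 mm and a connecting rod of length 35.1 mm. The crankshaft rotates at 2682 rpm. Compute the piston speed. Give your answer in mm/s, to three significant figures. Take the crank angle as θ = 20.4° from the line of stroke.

1850

ω = 2π·2682/60 = 280.9 rad/s
For an in-line slider-crank, x = r cosθ + √(L² − r² sin²θ), so v = −rω sinθ·[1 + r cosθ/√(L² − r² sin²θ)].
With r = 0.0138 m, L = 0.0351 m, θ = 20.4°: √(L² − r² sin²θ) = 0.034769 m.
v = −0.0138·280.9·0.34857·[1 + 0.0138·0.93728/0.034769] = -1.8536 m/s.
|v| = 1.8536 m/s = 1853.6 mm/s.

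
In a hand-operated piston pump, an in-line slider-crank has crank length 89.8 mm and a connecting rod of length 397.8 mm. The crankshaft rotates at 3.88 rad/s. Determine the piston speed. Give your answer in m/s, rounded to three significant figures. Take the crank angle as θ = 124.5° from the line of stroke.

0.250

ω = 3.88 rad/s
For an in-line slider-crank, x = r cosθ + √(L² − r² sin²θ), so v = −rω sinθ·[1 + r cosθ/√(L² − r² sin²θ)].
With r = 0.0898 m, L = 0.3978 m, θ = 124.5°: √(L² − r² sin²θ) = 0.39086 m.
v = −0.0898·3.88·0.82413·[1 + 0.0898·-0.56641/0.39086] = -0.24978 m/s.
|v| = 0.24978 m/s.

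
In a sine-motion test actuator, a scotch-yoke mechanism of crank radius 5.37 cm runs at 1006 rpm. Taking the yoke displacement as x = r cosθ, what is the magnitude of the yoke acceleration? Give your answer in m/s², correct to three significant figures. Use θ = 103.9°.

143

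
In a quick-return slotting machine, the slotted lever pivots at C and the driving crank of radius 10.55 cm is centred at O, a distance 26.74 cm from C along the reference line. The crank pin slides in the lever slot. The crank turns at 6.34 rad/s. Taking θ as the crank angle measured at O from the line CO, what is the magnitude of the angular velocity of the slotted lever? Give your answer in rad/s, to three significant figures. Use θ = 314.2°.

ω = 6.34 rad/s
Crank pin A relative to C: A = (d + r cosθ, r sinθ); lever angle φ = atan2(r sinθ, d + r cosθ).
Differentiating tanφ: φ̇ = rω(d cosθ + r)/(d² + r² + 2dr cosθ).
d² + r² + 2dr cosθ = |CA|² = 0.121968 m²;  d cosθ + r = +0.29192 m.
|ω_lever| = |0.1055·6.34·+0.29192| / 0.121968 = 1.6009 rad/s.

1.60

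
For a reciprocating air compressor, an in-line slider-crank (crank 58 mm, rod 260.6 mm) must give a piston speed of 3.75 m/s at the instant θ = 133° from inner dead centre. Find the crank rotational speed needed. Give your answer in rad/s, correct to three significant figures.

For an in-line slider-crank, |v_piston| = rω|sinθ|·[1 + r cosθ/√(L² − r² sin²θ)].
With r = 0.058 m, L = 0.2606 m, θ = 133°: the bracketed kinematic factor |dx/dθ| = 0.035893 m.
ω = v/|dx/dθ| = 3.75/0.035893 = 104.48 rad/s.

104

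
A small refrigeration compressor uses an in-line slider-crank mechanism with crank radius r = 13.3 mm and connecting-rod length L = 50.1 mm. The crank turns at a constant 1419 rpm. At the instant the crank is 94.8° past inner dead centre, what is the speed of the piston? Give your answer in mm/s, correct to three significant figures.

1920

ω = 2π·1419/60 = 148.6 rad/s
For an in-line slider-crank, x = r cosθ + √(L² − r² sin²θ), so v = −rω sinθ·[1 + r cosθ/√(L² − r² sin²θ)].
With r = 0.0133 m, L = 0.0501 m, θ = 94.8°: √(L² − r² sin²θ) = 0.048315 m.
v = −0.0133·148.6·0.99649·[1 + 0.0133·-0.08368/0.048315] = -1.924 m/s.
|v| = 1.924 m/s = 1924 mm/s.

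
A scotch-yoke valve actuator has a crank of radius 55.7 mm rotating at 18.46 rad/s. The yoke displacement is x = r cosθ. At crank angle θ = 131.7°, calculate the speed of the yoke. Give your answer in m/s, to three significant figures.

ω = 18.46 rad/s
x = r cosθ ⇒ ẋ = −rω sinθ.
|v| = rω|sinθ| = 0.0557·18.46·|sin 131.7°| = 0.76771 m/s.

0.768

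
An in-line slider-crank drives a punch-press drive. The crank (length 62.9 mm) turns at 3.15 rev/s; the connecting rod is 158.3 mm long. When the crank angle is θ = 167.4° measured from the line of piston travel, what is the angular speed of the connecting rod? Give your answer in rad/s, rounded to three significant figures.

7.70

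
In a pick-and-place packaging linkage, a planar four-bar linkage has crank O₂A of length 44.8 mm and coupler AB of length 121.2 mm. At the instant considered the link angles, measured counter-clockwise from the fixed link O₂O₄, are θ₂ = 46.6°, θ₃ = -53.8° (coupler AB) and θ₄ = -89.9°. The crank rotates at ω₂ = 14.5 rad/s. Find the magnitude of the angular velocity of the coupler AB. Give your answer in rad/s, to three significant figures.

6.26

ω₂ = 14.5 rad/s
Differentiating the loop-closure r₂e^{iθ₂}+r₃e^{iθ₃}=r₁+r₄e^{iθ₄} gives r₂ω₂e^{iθ₂}+r₃ω₃e^{iθ₃}=r₄ω₄e^{iθ₄}.
Eliminating the other unknown: ω₃ = r₂ω₂ sin(θ₄−θ₂) / [r₃ sin(θ₃−θ₄)].
Numerator sine = -0.68835; denominator sine = +0.58920.
Result = 0.0448·14.5·(-0.68835) / (0.1212·(+0.58920)) = -6.2617 rad/s; magnitude 6.2617 rad/s.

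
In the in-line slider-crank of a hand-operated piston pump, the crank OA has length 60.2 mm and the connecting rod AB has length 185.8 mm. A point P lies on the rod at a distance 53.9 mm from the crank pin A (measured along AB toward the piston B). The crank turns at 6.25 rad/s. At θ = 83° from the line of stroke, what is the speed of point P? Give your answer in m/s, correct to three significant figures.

0.379

ω = 6.25 rad/s.  Crank-pin speed |V_A| = rω = 0.37625 m/s, perpendicular to OA.
Rod angle: sinφ = −(r/L) sinθ ⇒ φ = -18.759°; ω_rod = −rω cosθ/√(L²−r²sin²θ) = -0.26063 rad/s.
V_P = V_A + ω_rod × AP, with AP = 0.0539 m along the rod.
Components: V_Px = −rω sinθ − a·ω_rod·sinφ = -0.37796 m/s;  V_Py = rω cosθ + a·ω_rod·cosφ = +0.032551 m/s.
|V_P| = √(V_Px² + V_Py²) = 0.37936 m/s.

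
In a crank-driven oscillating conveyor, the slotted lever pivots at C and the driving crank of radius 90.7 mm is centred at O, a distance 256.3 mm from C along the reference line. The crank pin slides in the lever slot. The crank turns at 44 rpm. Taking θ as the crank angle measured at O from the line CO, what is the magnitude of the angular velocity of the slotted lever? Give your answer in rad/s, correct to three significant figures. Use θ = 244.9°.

ω = 4.608 rad/s (from 44 rpm).
Crank pin A relative to C: A = (d + r cosθ, r sinθ); lever angle φ = atan2(r sinθ, d + r cosθ).
Differentiating tanφ: φ̇ = rω(d cosθ + r)/(d² + r² + 2dr cosθ).
d² + r² + 2dr cosθ = |CA|² = 0.054194 m²;  d cosθ + r = -0.018022 m.
|ω_lever| = |0.0907·4.608·-0.018022| / 0.054194 = 0.13898 rad/s.

0.139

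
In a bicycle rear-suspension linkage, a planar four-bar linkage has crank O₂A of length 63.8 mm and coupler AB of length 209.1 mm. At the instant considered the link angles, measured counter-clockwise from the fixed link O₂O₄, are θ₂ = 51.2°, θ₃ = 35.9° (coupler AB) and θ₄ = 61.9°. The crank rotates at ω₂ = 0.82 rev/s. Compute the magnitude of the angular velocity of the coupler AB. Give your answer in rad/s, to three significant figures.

ω₂ = 5.152 rad/s (from 0.82 rev/s).
Differentiating the loop-closure r₂e^{iθ₂}+r₃e^{iθ₃}=r₁+r₄e^{iθ₄} gives r₂ω₂e^{iθ₂}+r₃ω₃e^{iθ₃}=r₄ω₄e^{iθ₄}.
Eliminating the other unknown: ω₃ = r₂ω₂ sin(θ₄−θ₂) / [r₃ sin(θ₃−θ₄)].
Numerator sine = +0.18567; denominator sine = -0.43837.
Result = 0.0638·5.152·(+0.18567) / (0.2091·(-0.43837)) = -0.66581 rad/s; magnitude 0.66581 rad/s.

0.666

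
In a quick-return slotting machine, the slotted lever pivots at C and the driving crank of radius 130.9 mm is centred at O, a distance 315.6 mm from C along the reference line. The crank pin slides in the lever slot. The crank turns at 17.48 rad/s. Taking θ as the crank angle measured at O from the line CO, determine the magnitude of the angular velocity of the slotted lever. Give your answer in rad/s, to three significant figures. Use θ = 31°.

ω = 17.48 rad/s
Crank pin A relative to C: A = (d + r cosθ, r sinθ); lever angle φ = atan2(r sinθ, d + r cosθ).
Differentiating tanφ: φ̇ = rω(d cosθ + r)/(d² + r² + 2dr cosθ).
d² + r² + 2dr cosθ = |CA|² = 0.187561 m²;  d cosθ + r = +0.40142 m.
|ω_lever| = |0.1309·17.48·+0.40142| / 0.187561 = 4.8971 rad/s.

4.90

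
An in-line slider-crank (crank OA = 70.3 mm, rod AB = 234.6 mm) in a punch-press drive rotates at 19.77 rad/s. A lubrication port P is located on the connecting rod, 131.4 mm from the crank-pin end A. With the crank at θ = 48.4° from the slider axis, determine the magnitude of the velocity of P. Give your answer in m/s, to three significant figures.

1.23

ω = 19.77 rad/s.  Crank-pin speed |V_A| = rω = 1.3898 m/s, perpendicular to OA.
Rod angle: sinφ = −(r/L) sinθ ⇒ φ = -12.949°; ω_rod = −rω cosθ/√(L²−r²sin²θ) = -4.0359 rad/s.
V_P = V_A + ω_rod × AP, with AP = 0.1314 m along the rod.
Components: V_Px = −rω sinθ − a·ω_rod·sinφ = -1.1581 m/s;  V_Py = rω cosθ + a·ω_rod·cosφ = +0.40591 m/s.
|V_P| = √(V_Px² + V_Py²) = 1.2272 m/s.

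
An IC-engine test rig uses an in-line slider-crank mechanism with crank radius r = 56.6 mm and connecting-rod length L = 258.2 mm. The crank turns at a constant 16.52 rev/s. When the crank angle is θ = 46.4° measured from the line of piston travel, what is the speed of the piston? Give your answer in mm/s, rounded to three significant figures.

ω = 2π·16.5 = 103.8 rad/s
For an in-line slider-crank, x = r cosθ + √(L² − r² sin²θ), so v = −rω sinθ·[1 + r cosθ/√(L² − r² sin²θ)].
With r = 0.0566 m, L = 0.2582 m, θ = 46.4°: √(L² − r² sin²θ) = 0.25493 m.
v = −0.0566·103.8·0.72417·[1 + 0.0566·0.68962/0.25493] = -4.9059 m/s.
|v| = 4.9059 m/s = 4905.9 mm/s.

4910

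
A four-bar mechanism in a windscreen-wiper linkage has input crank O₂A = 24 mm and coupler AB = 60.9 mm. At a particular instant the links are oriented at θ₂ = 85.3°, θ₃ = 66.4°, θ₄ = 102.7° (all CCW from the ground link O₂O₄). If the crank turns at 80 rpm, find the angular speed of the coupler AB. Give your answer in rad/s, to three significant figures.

1.67

ω₂ = 8.378 rad/s (from 80 rpm).
Differentiating the loop-closure r₂e^{iθ₂}+r₃e^{iθ₃}=r₁+r₄e^{iθ₄} gives r₂ω₂e^{iθ₂}+r₃ω₃e^{iθ₃}=r₄ω₄e^{iθ₄}.
Eliminating the other unknown: ω₃ = r₂ω₂ sin(θ₄−θ₂) / [r₃ sin(θ₃−θ₄)].
Numerator sine = +0.29904; denominator sine = -0.59201.
Result = 0.024·8.378·(+0.29904) / (0.0609·(-0.59201)) = -1.6677 rad/s; magnitude 1.6677 rad/s.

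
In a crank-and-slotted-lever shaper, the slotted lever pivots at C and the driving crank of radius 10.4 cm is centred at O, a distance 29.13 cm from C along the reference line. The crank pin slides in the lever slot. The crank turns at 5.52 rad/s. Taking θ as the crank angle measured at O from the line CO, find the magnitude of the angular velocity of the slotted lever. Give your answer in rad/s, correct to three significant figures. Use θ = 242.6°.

ω = 5.52 rad/s
Crank pin A relative to C: A = (d + r cosθ, r sinθ); lever angle φ = atan2(r sinθ, d + r cosθ).
Differentiating tanφ: φ̇ = rω(d cosθ + r)/(d² + r² + 2dr cosθ).
d² + r² + 2dr cosθ = |CA|² = 0.067788 m²;  d cosθ + r = -0.030056 m.
|ω_lever| = |0.104·5.52·-0.030056| / 0.067788 = 0.25454 rad/s.

0.255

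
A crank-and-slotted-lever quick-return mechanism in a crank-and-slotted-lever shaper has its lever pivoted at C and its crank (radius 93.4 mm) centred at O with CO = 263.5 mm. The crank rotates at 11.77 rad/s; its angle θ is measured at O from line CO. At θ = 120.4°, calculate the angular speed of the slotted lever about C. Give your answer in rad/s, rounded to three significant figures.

0.825

ω = 11.77 rad/s
Crank pin A relative to C: A = (d + r cosθ, r sinθ); lever angle φ = atan2(r sinθ, d + r cosθ).
Differentiating tanφ: φ̇ = rω(d cosθ + r)/(d² + r² + 2dr cosθ).
d² + r² + 2dr cosθ = |CA|² = 0.0532479 m²;  d cosθ + r = -0.03994 m.
|ω_lever| = |0.0934·11.77·-0.03994| / 0.0532479 = 0.82457 rad/s.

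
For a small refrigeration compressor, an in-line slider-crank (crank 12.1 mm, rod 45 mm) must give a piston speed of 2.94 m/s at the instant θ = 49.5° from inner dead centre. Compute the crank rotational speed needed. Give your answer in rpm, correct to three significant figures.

2590

For an in-line slider-crank, |v_piston| = rω|sinθ|·[1 + r cosθ/√(L² − r² sin²θ)].
With r = 0.0121 m, L = 0.045 m, θ = 49.5°: the bracketed kinematic factor |dx/dθ| = 0.010842 m.
ω = v/|dx/dθ| = 2.94/0.010842 = 271.16 rad/s.
N = 60ω/(2π) = 2589.4 rpm.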